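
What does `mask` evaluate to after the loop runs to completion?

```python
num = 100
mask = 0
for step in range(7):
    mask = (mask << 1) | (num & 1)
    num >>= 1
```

Let's trace through this code step by step.

Initialize: num = 100
Initialize: mask = 0
Entering loop: for step in range(7):
After iteration 1: step = 0, num = 50, mask = 0
After iteration 2: step = 1, num = 25, mask = 0
After iteration 3: step = 2, num = 12, mask = 1
After iteration 4: step = 3, num = 6, mask = 2
After iteration 5: step = 4, num = 3, mask = 4
After iteration 6: step = 5, num = 1, mask = 9
After iteration 7: step = 6, num = 0, mask = 19
Loop ends.

Final answer: 19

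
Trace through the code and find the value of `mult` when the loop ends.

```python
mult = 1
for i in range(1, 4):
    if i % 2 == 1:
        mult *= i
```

Let's trace through this code step by step.

Initialize: mult = 1
Entering loop: for i in range(1, 4):
After iteration 1: i = 1, mult = 1
After iteration 2: i = 2, mult = 1
After iteration 3: i = 3, mult = 3
Loop ends.

Final answer: 3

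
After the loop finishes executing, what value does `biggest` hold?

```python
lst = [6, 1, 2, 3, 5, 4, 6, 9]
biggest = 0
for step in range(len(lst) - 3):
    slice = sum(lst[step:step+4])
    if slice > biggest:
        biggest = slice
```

Let's trace through this code step by step.

Initialize: lst = [6, 1, 2, 3, 5, 4, 6, 9]
Initialize: biggest = 0
Entering loop: for step in range(len(lst) - 3):
After iteration 1: step = 0, biggest = 12, slice = 12
After iteration 2: step = 1, biggest = 12, slice = 11
After iteration 3: step = 2, biggest = 14, slice = 14
After iteration 4: step = 3, biggest = 18, slice = 18
After iteration 5: step = 4, biggest = 24, slice = 24
Loop ends.

Final answer: 24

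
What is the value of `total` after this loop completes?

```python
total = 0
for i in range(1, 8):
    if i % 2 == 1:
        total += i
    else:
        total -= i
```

Let's trace through this code step by step.

Initialize: total = 0
Entering loop: for i in range(1, 8):
After iteration 1: i = 1, total = 1
After iteration 2: i = 2, total = -1
After iteration 3: i = 3, total = 2
After iteration 4: i = 4, total = -2
After iteration 5: i = 5, total = 3
After iteration 6: i = 6, total = -3
After iteration 7: i = 7, total = 4
Loop ends.

Final answer: 4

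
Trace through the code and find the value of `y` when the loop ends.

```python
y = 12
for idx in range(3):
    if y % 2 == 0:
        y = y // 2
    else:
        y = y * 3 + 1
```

Let's trace through this code step by step.

Initialize: y = 12
Entering loop: for idx in range(3):
After iteration 1: idx = 0, y = 6
After iteration 2: idx = 1, y = 3
After iteration 3: idx = 2, y = 10
Loop ends.

Final answer: 10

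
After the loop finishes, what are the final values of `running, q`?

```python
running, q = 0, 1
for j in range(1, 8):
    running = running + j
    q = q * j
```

Let's trace through this code step by step.

Initialize: running = 0
Initialize: q = 1
Entering loop: for j in range(1, 8):
After iteration 1: j = 1, running = 1, q = 1
After iteration 2: j = 2, running = 3, q = 2
After iteration 3: j = 3, running = 6, q = 6
After iteration 4: j = 4, running = 10, q = 24
After iteration 5: j = 5, running = 15, q = 120
After iteration 6: j = 6, running = 21, q = 720
After iteration 7: j = 7, running = 28, q = 5040
Loop ends.

Final answer: 28, 5040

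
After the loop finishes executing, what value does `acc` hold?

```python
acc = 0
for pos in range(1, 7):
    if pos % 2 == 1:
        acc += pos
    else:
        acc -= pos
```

Let's trace through this code step by step.

Initialize: acc = 0
Entering loop: for pos in range(1, 7):
After iteration 1: pos = 1, acc = 1
After iteration 2: pos = 2, acc = -1
After iteration 3: pos = 3, acc = 2
After iteration 4: pos = 4, acc = -2
After iteration 5: pos = 5, acc = 3
After iteration 6: pos = 6, acc = -3
Loop ends.

Final answer: -3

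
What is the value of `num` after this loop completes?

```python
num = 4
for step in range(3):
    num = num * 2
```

Let's trace through this code step by step.

Initialize: num = 4
Entering loop: for step in range(3):
After iteration 1: step = 0, num = 8
After iteration 2: step = 1, num = 16
After iteration 3: step = 2, num = 32
Loop ends.

Final answer: 32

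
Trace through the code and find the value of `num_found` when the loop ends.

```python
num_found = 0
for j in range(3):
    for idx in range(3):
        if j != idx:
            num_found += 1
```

Let's trace through this code step by step.

Initialize: num_found = 0
Entering loop: for j in range(3):
After iteration 1: j = 0, num_found = 2
After iteration 2: j = 1, num_found = 4
After iteration 3: j = 2, num_found = 6
Loop ends.

Final answer: 6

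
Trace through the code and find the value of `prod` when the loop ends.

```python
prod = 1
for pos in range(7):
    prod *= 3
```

Let's trace through this code step by step.

Initialize: prod = 1
Entering loop: for pos in range(7):
After iteration 1: pos = 0, prod = 3
After iteration 2: pos = 1, prod = 9
After iteration 3: pos = 2, prod = 27
After iteration 4: pos = 3, prod = 81
After iteration 5: pos = 4, prod = 243
After iteration 6: pos = 5, prod = 729
After iteration 7: pos = 6, prod = 2187
Loop ends.

Final answer: 2187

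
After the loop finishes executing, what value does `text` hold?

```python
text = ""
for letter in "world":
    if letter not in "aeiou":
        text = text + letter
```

Let's trace through this code step by step.

Initialize: text = ''
Entering loop: for letter in "world":
After iteration 1: letter = 'w', text = 'w'
After iteration 2: letter = 'o', text = 'w'
After iteration 3: letter = 'r', text = 'wr'
After iteration 4: letter = 'l', text = 'wrl'
After iteration 5: letter = 'd', text = 'wrld'
Loop ends.

Final answer: 'wrld'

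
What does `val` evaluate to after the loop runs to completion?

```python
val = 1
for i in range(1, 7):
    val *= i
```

Let's trace through this code step by step.

Initialize: val = 1
Entering loop: for i in range(1, 7):
After iteration 1: i = 1, val = 1
After iteration 2: i = 2, val = 2
After iteration 3: i = 3, val = 6
After iteration 4: i = 4, val = 24
After iteration 5: i = 5, val = 120
After iteration 6: i = 6, val = 720
Loop ends.

Final answer: 720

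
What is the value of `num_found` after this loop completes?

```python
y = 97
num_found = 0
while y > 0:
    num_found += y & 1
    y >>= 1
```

Let's trace through this code step by step.

Initialize: y = 97
Initialize: num_found = 0
Entering loop: while y > 0:
After iteration 1: y = 48, num_found = 1
After iteration 2: y = 24, num_found = 1
After iteration 3: y = 12, num_found = 1
After iteration 4: y = 6, num_found = 1
After iteration 5: y = 3, num_found = 1
After iteration 6: y = 1, num_found = 2
After iteration 7: y = 0, num_found = 3
Loop ends.

Final answer: 3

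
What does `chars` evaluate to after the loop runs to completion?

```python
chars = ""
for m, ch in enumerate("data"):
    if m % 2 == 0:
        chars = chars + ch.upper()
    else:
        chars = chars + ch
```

Let's trace through this code step by step.

Initialize: chars = ''
Entering loop: for m, ch in enumerate("data"):
After iteration 1: m = 0, ch = 'd', chars = 'D'
After iteration 2: m = 1, ch = 'a', chars = 'Da'
After iteration 3: m = 2, ch = 't', chars = 'DaT'
After iteration 4: m = 3, ch = 'a', chars = 'DaTa'
Loop ends.

Final answer: 'DaTa'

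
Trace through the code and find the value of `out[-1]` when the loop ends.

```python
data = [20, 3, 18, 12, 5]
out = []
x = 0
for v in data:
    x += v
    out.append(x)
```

Let's trace through this code step by step.

Initialize: data = [20, 3, 18, 12, 5]
Initialize: out = []
Initialize: x = 0
Entering loop: for v in data:
After iteration 1: v = 20, out = [20], x = 20
After iteration 2: v = 3, out = [20, 23], x = 23
After iteration 3: v = 18, out = [20, 23, 41], x = 41
After iteration 4: v = 12, out = [20, 23, 41, 53], x = 53
After iteration 5: v = 5, out = [20, 23, 41, 53, 58], x = 58
Loop ends.
out[-1] = 58

Final answer: 58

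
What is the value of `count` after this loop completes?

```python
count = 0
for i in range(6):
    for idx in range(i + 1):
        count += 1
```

Let's trace through this code step by step.

Initialize: count = 0
Entering loop: for i in range(6):
After iteration 1: i = 0, count = 1, idx = 0
After iteration 2: i = 1, count = 3, idx = 1
After iteration 3: i = 2, count = 6, idx = 2
After iteration 4: i = 3, count = 10, idx = 3
After iteration 5: i = 4, count = 15, idx = 4
After iteration 6: i = 5, count = 21, idx = 5
Loop ends.

Final answer: 21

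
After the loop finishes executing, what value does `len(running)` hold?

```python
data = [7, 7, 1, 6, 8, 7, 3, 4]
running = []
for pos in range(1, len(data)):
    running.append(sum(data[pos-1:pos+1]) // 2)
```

Let's trace through this code step by step.

Initialize: data = [7, 7, 1, 6, 8, 7, 3, 4]
Initialize: running = []
Entering loop: for pos in range(1, len(data)):
After iteration 1: pos = 1, running = [7]
After iteration 2: pos = 2, running = [7, 4]
After iteration 3: pos = 3, running = [7, 4, 3]
After iteration 4: pos = 4, running = [7, 4, 3, 7]
After iteration 5: pos = 5, running = [7, 4, 3, 7, 7]
After iteration 6: pos = 6, running = [7, 4, 3, 7, 7, 5]
After iteration 7: pos = 7, running = [7, 4, 3, 7, 7, 5, 3]
Loop ends.
len(running) = 7

Final answer: 7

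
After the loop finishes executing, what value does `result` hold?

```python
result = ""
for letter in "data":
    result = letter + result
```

Let's trace through this code step by step.

Initialize: result = ''
Entering loop: for letter in "data":
After iteration 1: letter = 'd', result = 'd'
After iteration 2: letter = 'a', result = 'ad'
After iteration 3: letter = 't', result = 'tad'
After iteration 4: letter = 'a', result = 'atad'
Loop ends.

Final answer: 'atad'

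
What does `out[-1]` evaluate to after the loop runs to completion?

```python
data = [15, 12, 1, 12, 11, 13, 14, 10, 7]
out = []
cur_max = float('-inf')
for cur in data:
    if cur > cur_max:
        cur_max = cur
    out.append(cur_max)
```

Let's trace through this code step by step.

Initialize: data = [15, 12, 1, 12, 11, 13, 14, 10, 7]
Initialize: out = []
Initialize: cur_max = -inf
Entering loop: for cur in data:
After iteration 1: cur = 15, out = [15], cur_max = 15
After iteration 2: cur = 12, out = [15, 15], cur_max = 15
After iteration 3: cur = 1, out = [15, 15, 15], cur_max = 15
After iteration 4: cur = 12, out = [15, 15, 15, 15], cur_max = 15
After iteration 5: cur = 11, out = [15, 15, 15, 15, 15], cur_max = 15
After iteration 6: cur = 13, out = [15, 15, 15, 15, 15, 15], cur_max = 15
After iteration 7: cur = 14, out = [15, 15, 15, 15, 15, 15, 15], cur_max = 15
After iteration 8: cur = 10, out = [15, 15, 15, 15, 15, 15, 15, 15], cur_max = 15
After iteration 9: cur = 7, out = [15, 15, 15, 15, 15, 15, 15, 15, 15], cur_max = 15
Loop ends.
out[-1] = 15

Final answer: 15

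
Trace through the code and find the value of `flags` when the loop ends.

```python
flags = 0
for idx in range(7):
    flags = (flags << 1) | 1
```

Let's trace through this code step by step.

Initialize: flags = 0
Entering loop: for idx in range(7):
After iteration 1: idx = 0, flags = 1
After iteration 2: idx = 1, flags = 3
After iteration 3: idx = 2, flags = 7
After iteration 4: idx = 3, flags = 15
After iteration 5: idx = 4, flags = 31
After iteration 6: idx = 5, flags = 63
After iteration 7: idx = 6, flags = 127
Loop ends.

Final answer: 127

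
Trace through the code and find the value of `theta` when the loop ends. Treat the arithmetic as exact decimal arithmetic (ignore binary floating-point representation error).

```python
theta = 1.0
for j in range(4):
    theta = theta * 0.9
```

Let's trace through this code step by step.

Initialize: theta = 1.0
Entering loop: for j in range(4):
After iteration 1: j = 0, theta = 0.9
After iteration 2: j = 1, theta = 0.81
After iteration 3: j = 2, theta = 0.729
After iteration 4: j = 3, theta = 0.6561
Loop ends.

Final answer: 0.6561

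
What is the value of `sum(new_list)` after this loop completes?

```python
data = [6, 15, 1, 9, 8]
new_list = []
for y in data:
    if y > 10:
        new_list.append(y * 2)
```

Let's trace through this code step by step.

Initialize: data = [6, 15, 1, 9, 8]
Initialize: new_list = []
Entering loop: for y in data:
After iteration 1: y = 6, new_list = []
After iteration 2: y = 15, new_list = [30]
After iteration 3: y = 1, new_list = [30]
After iteration 4: y = 9, new_list = [30]
After iteration 5: y = 8, new_list = [30]
Loop ends.
sum(new_list) = 30

Final answer: 30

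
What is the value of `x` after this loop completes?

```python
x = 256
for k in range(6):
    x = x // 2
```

Let's trace through this code step by step.

Initialize: x = 256
Entering loop: for k in range(6):
After iteration 1: k = 0, x = 128
After iteration 2: k = 1, x = 64
After iteration 3: k = 2, x = 32
After iteration 4: k = 3, x = 16
After iteration 5: k = 4, x = 8
After iteration 6: k = 5, x = 4
Loop ends.

Final answer: 4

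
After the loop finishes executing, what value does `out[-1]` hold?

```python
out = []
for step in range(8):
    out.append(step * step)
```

Let's trace through this code step by step.

Initialize: out = []
Entering loop: for step in range(8):
After iteration 1: step = 0, out = [0]
After iteration 2: step = 1, out = [0, 1]
After iteration 3: step = 2, out = [0, 1, 4]
After iteration 4: step = 3, out = [0, 1, 4, 9]
After iteration 5: step = 4, out = [0, 1, 4, 9, 16]
After iteration 6: step = 5, out = [0, 1, 4, 9, 16, 25]
After iteration 7: step = 6, out = [0, 1, 4, 9, 16, 25, 36]
After iteration 8: step = 7, out = [0, 1, 4, 9, 16, 25, 36, 49]
Loop ends.
out[-1] = 49

Final answer: 49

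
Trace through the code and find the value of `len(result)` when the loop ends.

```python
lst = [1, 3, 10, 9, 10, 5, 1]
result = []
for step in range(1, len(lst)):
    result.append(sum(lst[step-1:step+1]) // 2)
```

Let's trace through this code step by step.

Initialize: lst = [1, 3, 10, 9, 10, 5, 1]
Initialize: result = []
Entering loop: for step in range(1, len(lst)):
After iteration 1: step = 1, result = [2]
After iteration 2: step = 2, result = [2, 6]
After iteration 3: step = 3, result = [2, 6, 9]
After iteration 4: step = 4, result = [2, 6, 9, 9]
After iteration 5: step = 5, result = [2, 6, 9, 9, 7]
After iteration 6: step = 6, result = [2, 6, 9, 9, 7, 3]
Loop ends.
len(result) = 6

Final answer: 6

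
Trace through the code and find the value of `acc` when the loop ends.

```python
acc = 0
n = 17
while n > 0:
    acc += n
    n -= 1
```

Let's trace through this code step by step.

Initialize: acc = 0
Initialize: n = 17
Entering loop: while n > 0:
After iteration 1: acc = 17, n = 16
After iteration 2: acc = 33, n = 15
After iteration 3: acc = 48, n = 14
After iteration 4: acc = 62, n = 13
After iteration 5: acc = 75, n = 12
After iteration 6: acc = 87, n = 11
After iteration 7: acc = 98, n = 10
After iteration 8: acc = 108, n = 9
After iteration 9: acc = 117, n = 8
After iteration 10: acc = 125, n = 7
After iteration 11: acc = 132, n = 6
After iteration 12: acc = 138, n = 5
After iteration 13: acc = 143, n = 4
After iteration 14: acc = 147, n = 3
After iteration 15: acc = 150, n = 2
After iteration 16: acc = 152, n = 1
After iteration 17: acc = 153, n = 0
Loop ends.

Final answer: 153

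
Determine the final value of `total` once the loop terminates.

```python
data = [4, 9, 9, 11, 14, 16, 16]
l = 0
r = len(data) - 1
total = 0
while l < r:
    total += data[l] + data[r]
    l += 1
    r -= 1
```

Let's trace through this code step by step.

Initialize: data = [4, 9, 9, 11, 14, 16, 16]
Initialize: l = 0
Initialize: r = 6
Initialize: total = 0
Entering loop: while l < r:
After iteration 1: l = 1, r = 5, total = 20
After iteration 2: l = 2, r = 4, total = 45
After iteration 3: l = 3, r = 3, total = 68
Loop ends.

Final answer: 68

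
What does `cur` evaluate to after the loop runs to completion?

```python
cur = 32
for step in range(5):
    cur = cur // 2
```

Let's trace through this code step by step.

Initialize: cur = 32
Entering loop: for step in range(5):
After iteration 1: step = 0, cur = 16
After iteration 2: step = 1, cur = 8
After iteration 3: step = 2, cur = 4
After iteration 4: step = 3, cur = 2
After iteration 5: step = 4, cur = 1
Loop ends.

Final answer: 1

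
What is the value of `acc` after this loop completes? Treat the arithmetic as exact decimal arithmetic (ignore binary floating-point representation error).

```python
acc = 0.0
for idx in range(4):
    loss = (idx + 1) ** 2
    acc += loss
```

Let's trace through this code step by step.

Initialize: acc = 0.0
Entering loop: for idx in range(4):
After iteration 1: idx = 0, acc = 1.0, loss = 1
After iteration 2: idx = 1, acc = 5.0, loss = 4
After iteration 3: idx = 2, acc = 14.0, loss = 9
After iteration 4: idx = 3, acc = 30.0, loss = 16
Loop ends.

Final answer: 30.0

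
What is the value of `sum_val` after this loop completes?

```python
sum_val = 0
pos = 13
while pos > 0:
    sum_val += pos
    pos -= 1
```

Let's trace through this code step by step.

Initialize: sum_val = 0
Initialize: pos = 13
Entering loop: while pos > 0:
After iteration 1: sum_val = 13, pos = 12
After iteration 2: sum_val = 25, pos = 11
After iteration 3: sum_val = 36, pos = 10
After iteration 4: sum_val = 46, pos = 9
After iteration 5: sum_val = 55, pos = 8
After iteration 6: sum_val = 63, pos = 7
After iteration 7: sum_val = 70, pos = 6
After iteration 8: sum_val = 76, pos = 5
After iteration 9: sum_val = 81, pos = 4
After iteration 10: sum_val = 85, pos = 3
After iteration 11: sum_val = 88, pos = 2
After iteration 12: sum_val = 90, pos = 1
After iteration 13: sum_val = 91, pos = 0
Loop ends.

Final answer: 91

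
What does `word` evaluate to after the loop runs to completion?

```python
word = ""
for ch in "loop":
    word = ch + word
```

Let's trace through this code step by step.

Initialize: word = ''
Entering loop: for ch in "loop":
After iteration 1: ch = 'l', word = 'l'
After iteration 2: ch = 'o', word = 'ol'
After iteration 3: ch = 'o', word = 'ool'
After iteration 4: ch = 'p', word = 'pool'
Loop ends.

Final answer: 'pool'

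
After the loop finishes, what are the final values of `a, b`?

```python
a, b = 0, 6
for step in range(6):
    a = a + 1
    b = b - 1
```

Let's trace through this code step by step.

Initialize: a = 0
Initialize: b = 6
Entering loop: for step in range(6):
After iteration 1: step = 0, a = 1, b = 5
After iteration 2: step = 1, a = 2, b = 4
After iteration 3: step = 2, a = 3, b = 3
After iteration 4: step = 3, a = 4, b = 2
After iteration 5: step = 4, a = 5, b = 1
After iteration 6: step = 5, a = 6, b = 0
Loop ends.

Final answer: 6, 0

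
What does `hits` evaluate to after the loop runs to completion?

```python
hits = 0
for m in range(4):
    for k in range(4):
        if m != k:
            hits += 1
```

Let's trace through this code step by step.

Initialize: hits = 0
Entering loop: for m in range(4):
After iteration 1: m = 0, hits = 3
After iteration 2: m = 1, hits = 6
After iteration 3: m = 2, hits = 9
After iteration 4: m = 3, hits = 12
Loop ends.

Final answer: 12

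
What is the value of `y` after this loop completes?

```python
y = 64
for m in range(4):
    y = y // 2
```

Let's trace through this code step by step.

Initialize: y = 64
Entering loop: for m in range(4):
After iteration 1: m = 0, y = 32
After iteration 2: m = 1, y = 16
After iteration 3: m = 2, y = 8
After iteration 4: m = 3, y = 4
Loop ends.

Final answer: 4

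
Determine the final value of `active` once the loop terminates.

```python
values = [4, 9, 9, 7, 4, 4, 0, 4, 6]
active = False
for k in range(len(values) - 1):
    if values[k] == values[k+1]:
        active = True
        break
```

Let's trace through this code step by step.

Initialize: values = [4, 9, 9, 7, 4, 4, 0, 4, 6]
Initialize: active = False
Entering loop: for k in range(len(values) - 1):
After iteration 1: k = 0, active = False
After iteration 2: k = 1, active = True
Loop ends.

Final answer: True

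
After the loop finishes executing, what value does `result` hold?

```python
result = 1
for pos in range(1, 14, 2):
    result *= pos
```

Let's trace through this code step by step.

Initialize: result = 1
Entering loop: for pos in range(1, 14, 2):
After iteration 1: pos = 1, result = 1
After iteration 2: pos = 3, result = 3
After iteration 3: pos = 5, result = 15
After iteration 4: pos = 7, result = 105
After iteration 5: pos = 9, result = 945
After iteration 6: pos = 11, result = 10395
After iteration 7: pos = 13, result = 135135
Loop ends.

Final answer: 135135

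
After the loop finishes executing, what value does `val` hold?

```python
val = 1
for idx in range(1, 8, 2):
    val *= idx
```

Let's trace through this code step by step.

Initialize: val = 1
Entering loop: for idx in range(1, 8, 2):
After iteration 1: idx = 1, val = 1
After iteration 2: idx = 3, val = 3
After iteration 3: idx = 5, val = 15
After iteration 4: idx = 7, val = 105
Loop ends.

Final answer: 105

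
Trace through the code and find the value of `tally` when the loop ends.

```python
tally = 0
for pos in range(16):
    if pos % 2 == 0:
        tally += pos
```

Let's trace through this code step by step.

Initialize: tally = 0
Entering loop: for pos in range(16):
After iteration 1: pos = 0, tally = 0
After iteration 2: pos = 1, tally = 0
After iteration 3: pos = 2, tally = 2
After iteration 4: pos = 3, tally = 2
After iteration 5: pos = 4, tally = 6
After iteration 6: pos = 5, tally = 6
After iteration 7: pos = 6, tally = 12
After iteration 8: pos = 7, tally = 12
After iteration 9: pos = 8, tally = 20
After iteration 10: pos = 9, tally = 20
After iteration 11: pos = 10, tally = 30
After iteration 12: pos = 11, tally = 30
After iteration 13: pos = 12, tally = 42
After iteration 14: pos = 13, tally = 42
After iteration 15: pos = 14, tally = 56
After iteration 16: pos = 15, tally = 56
Loop ends.

Final answer: 56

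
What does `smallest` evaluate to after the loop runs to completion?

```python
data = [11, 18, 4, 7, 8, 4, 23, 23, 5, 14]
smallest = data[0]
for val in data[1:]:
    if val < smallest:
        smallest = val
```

Let's trace through this code step by step.

Initialize: data = [11, 18, 4, 7, 8, 4, 23, 23, 5, 14]
Initialize: smallest = 11
Entering loop: for val in data[1:]:
After iteration 1: val = 18, smallest = 11
After iteration 2: val = 4, smallest = 4
After iteration 3: val = 7, smallest = 4
After iteration 4: val = 8, smallest = 4
After iteration 5: val = 4, smallest = 4
After iteration 6: val = 23, smallest = 4
After iteration 7: val = 23, smallest = 4
After iteration 8: val = 5, smallest = 4
After iteration 9: val = 14, smallest = 4
Loop ends.

Final answer: 4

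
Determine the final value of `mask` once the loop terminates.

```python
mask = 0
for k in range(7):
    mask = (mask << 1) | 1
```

Let's trace through this code step by step.

Initialize: mask = 0
Entering loop: for k in range(7):
After iteration 1: k = 0, mask = 1
After iteration 2: k = 1, mask = 3
After iteration 3: k = 2, mask = 7
After iteration 4: k = 3, mask = 15
After iteration 5: k = 4, mask = 31
After iteration 6: k = 5, mask = 63
After iteration 7: k = 6, mask = 127
Loop ends.

Final answer: 127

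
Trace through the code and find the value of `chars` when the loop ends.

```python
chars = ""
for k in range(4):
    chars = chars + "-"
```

Let's trace through this code step by step.

Initialize: chars = ''
Entering loop: for k in range(4):
After iteration 1: k = 0, chars = '-'
After iteration 2: k = 1, chars = '--'
After iteration 3: k = 2, chars = '---'
After iteration 4: k = 3, chars = '----'
Loop ends.

Final answer: '----'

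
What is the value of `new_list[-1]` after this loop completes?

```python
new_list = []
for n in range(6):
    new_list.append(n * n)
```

Let's trace through this code step by step.

Initialize: new_list = []
Entering loop: for n in range(6):
After iteration 1: n = 0, new_list = [0]
After iteration 2: n = 1, new_list = [0, 1]
After iteration 3: n = 2, new_list = [0, 1, 4]
After iteration 4: n = 3, new_list = [0, 1, 4, 9]
After iteration 5: n = 4, new_list = [0, 1, 4, 9, 16]
After iteration 6: n = 5, new_list = [0, 1, 4, 9, 16, 25]
Loop ends.
new_list[-1] = 25

Final answer: 25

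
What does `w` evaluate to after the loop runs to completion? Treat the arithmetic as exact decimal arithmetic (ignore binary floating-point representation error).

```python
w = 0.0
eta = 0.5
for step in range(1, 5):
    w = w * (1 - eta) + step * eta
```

Let's trace through this code step by step.

Initialize: w = 0.0
Initialize: eta = 0.5
Entering loop: for step in range(1, 5):
After iteration 1: step = 1, w = 0.5
After iteration 2: step = 2, w = 1.25
After iteration 3: step = 3, w = 2.125
After iteration 4: step = 4, w = 3.0625
Loop ends.

Final answer: 3.0625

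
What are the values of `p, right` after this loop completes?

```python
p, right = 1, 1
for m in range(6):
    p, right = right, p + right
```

Let's trace through this code step by step.

Initialize: p = 1
Initialize: right = 1
Entering loop: for m in range(6):
After iteration 1: m = 0, p = 1, right = 2
After iteration 2: m = 1, p = 2, right = 3
After iteration 3: m = 2, p = 3, right = 5
After iteration 4: m = 3, p = 5, right = 8
After iteration 5: m = 4, p = 8, right = 13
After iteration 6: m = 5, p = 13, right = 21
Loop ends.

Final answer: 13, 21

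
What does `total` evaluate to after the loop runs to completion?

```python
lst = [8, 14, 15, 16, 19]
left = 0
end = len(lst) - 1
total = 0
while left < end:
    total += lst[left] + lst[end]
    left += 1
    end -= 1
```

Let's trace through this code step by step.

Initialize: lst = [8, 14, 15, 16, 19]
Initialize: left = 0
Initialize: end = 4
Initialize: total = 0
Entering loop: while left < end:
After iteration 1: left = 1, end = 3, total = 27
After iteration 2: left = 2, end = 2, total = 57
Loop ends.

Final answer: 57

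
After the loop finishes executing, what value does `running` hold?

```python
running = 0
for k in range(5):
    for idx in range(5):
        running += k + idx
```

Let's trace through this code step by step.

Initialize: running = 0
Entering loop: for k in range(5):
After iteration 1: k = 0, running = 10
After iteration 2: k = 1, running = 25
After iteration 3: k = 2, running = 45
After iteration 4: k = 3, running = 70
After iteration 5: k = 4, running = 100
Loop ends.

Final answer: 100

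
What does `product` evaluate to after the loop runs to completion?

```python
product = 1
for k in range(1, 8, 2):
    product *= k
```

Let's trace through this code step by step.

Initialize: product = 1
Entering loop: for k in range(1, 8, 2):
After iteration 1: k = 1, product = 1
After iteration 2: k = 3, product = 3
After iteration 3: k = 5, product = 15
After iteration 4: k = 7, product = 105
Loop ends.

Final answer: 105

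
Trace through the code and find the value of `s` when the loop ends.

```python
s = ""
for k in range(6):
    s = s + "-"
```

Let's trace through this code step by step.

Initialize: s = ''
Entering loop: for k in range(6):
After iteration 1: k = 0, s = '-'
After iteration 2: k = 1, s = '--'
After iteration 3: k = 2, s = '---'
After iteration 4: k = 3, s = '----'
After iteration 5: k = 4, s = '-----'
After iteration 6: k = 5, s = '------'
Loop ends.

Final answer: '------'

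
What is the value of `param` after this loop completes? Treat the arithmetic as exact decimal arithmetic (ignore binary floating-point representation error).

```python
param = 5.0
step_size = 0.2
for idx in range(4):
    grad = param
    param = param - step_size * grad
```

Let's trace through this code step by step.

Initialize: param = 5.0
Initialize: step_size = 0.2
Entering loop: for idx in range(4):
After iteration 1: idx = 0, param = 4.0, grad = 5.0
After iteration 2: idx = 1, param = 3.2, grad = 4.0
After iteration 3: idx = 2, param = 2.56, grad = 3.2
After iteration 4: idx = 3, param = 2.048, grad = 2.56
Loop ends.

Final answer: 2.048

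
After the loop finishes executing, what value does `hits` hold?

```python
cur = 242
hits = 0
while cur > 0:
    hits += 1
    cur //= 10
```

Let's trace through this code step by step.

Initialize: cur = 242
Initialize: hits = 0
Entering loop: while cur > 0:
After iteration 1: cur = 24, hits = 1
After iteration 2: cur = 2, hits = 2
After iteration 3: cur = 0, hits = 3
Loop ends.

Final answer: 3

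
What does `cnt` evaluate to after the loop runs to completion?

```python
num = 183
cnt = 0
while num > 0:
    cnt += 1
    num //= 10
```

Let's trace through this code step by step.

Initialize: num = 183
Initialize: cnt = 0
Entering loop: while num > 0:
After iteration 1: num = 18, cnt = 1
After iteration 2: num = 1, cnt = 2
After iteration 3: num = 0, cnt = 3
Loop ends.

Final answer: 3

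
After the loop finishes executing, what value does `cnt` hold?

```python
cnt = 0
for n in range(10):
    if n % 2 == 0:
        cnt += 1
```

Let's trace through this code step by step.

Initialize: cnt = 0
Entering loop: for n in range(10):
After iteration 1: n = 0, cnt = 1
After iteration 2: n = 1, cnt = 1
After iteration 3: n = 2, cnt = 2
After iteration 4: n = 3, cnt = 2
After iteration 5: n = 4, cnt = 3
After iteration 6: n = 5, cnt = 3
After iteration 7: n = 6, cnt = 4
After iteration 8: n = 7, cnt = 4
After iteration 9: n = 8, cnt = 5
After iteration 10: n = 9, cnt = 5
Loop ends.

Final answer: 5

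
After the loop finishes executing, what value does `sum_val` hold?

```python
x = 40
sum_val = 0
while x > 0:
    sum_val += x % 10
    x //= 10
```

Let's trace through this code step by step.

Initialize: x = 40
Initialize: sum_val = 0
Entering loop: while x > 0:
After iteration 1: x = 4, sum_val = 0
After iteration 2: x = 0, sum_val = 4
Loop ends.

Final answer: 4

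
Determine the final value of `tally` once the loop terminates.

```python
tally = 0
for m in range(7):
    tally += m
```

Let's trace through this code step by step.

Initialize: tally = 0
Entering loop: for m in range(7):
After iteration 1: m = 0, tally = 0
After iteration 2: m = 1, tally = 1
After iteration 3: m = 2, tally = 3
After iteration 4: m = 3, tally = 6
After iteration 5: m = 4, tally = 10
After iteration 6: m = 5, tally = 15
After iteration 7: m = 6, tally = 21
Loop ends.

Final answer: 21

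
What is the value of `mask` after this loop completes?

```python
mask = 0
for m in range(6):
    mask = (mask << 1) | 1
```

Let's trace through this code step by step.

Initialize: mask = 0
Entering loop: for m in range(6):
After iteration 1: m = 0, mask = 1
After iteration 2: m = 1, mask = 3
After iteration 3: m = 2, mask = 7
After iteration 4: m = 3, mask = 15
After iteration 5: m = 4, mask = 31
After iteration 6: m = 5, mask = 63
Loop ends.

Final answer: 63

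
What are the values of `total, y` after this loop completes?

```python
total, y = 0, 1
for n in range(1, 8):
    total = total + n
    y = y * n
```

Let's trace through this code step by step.

Initialize: total = 0
Initialize: y = 1
Entering loop: for n in range(1, 8):
After iteration 1: n = 1, total = 1, y = 1
After iteration 2: n = 2, total = 3, y = 2
After iteration 3: n = 3, total = 6, y = 6
After iteration 4: n = 4, total = 10, y = 24
After iteration 5: n = 5, total = 15, y = 120
After iteration 6: n = 6, total = 21, y = 720
After iteration 7: n = 7, total = 28, y = 5040
Loop ends.

Final answer: 28, 5040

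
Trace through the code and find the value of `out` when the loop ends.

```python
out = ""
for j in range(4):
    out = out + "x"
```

Let's trace through this code step by step.

Initialize: out = ''
Entering loop: for j in range(4):
After iteration 1: j = 0, out = 'x'
After iteration 2: j = 1, out = 'xx'
After iteration 3: j = 2, out = 'xxx'
After iteration 4: j = 3, out = 'xxxx'
Loop ends.

Final answer: 'xxxx'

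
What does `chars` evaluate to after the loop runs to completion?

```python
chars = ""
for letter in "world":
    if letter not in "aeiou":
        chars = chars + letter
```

Let's trace through this code step by step.

Initialize: chars = ''
Entering loop: for letter in "world":
After iteration 1: letter = 'w', chars = 'w'
After iteration 2: letter = 'o', chars = 'w'
After iteration 3: letter = 'r', chars = 'wr'
After iteration 4: letter = 'l', chars = 'wrl'
After iteration 5: letter = 'd', chars = 'wrld'
Loop ends.

Final answer: 'wrld'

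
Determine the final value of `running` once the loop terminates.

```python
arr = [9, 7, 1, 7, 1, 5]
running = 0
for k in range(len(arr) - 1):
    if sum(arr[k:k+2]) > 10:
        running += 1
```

Let's trace through this code step by step.

Initialize: arr = [9, 7, 1, 7, 1, 5]
Initialize: running = 0
Entering loop: for k in range(len(arr) - 1):
After iteration 1: k = 0, running = 1
After iteration 2: k = 1, running = 1
After iteration 3: k = 2, running = 1
After iteration 4: k = 3, running = 1
After iteration 5: k = 4, running = 1
Loop ends.

Final answer: 1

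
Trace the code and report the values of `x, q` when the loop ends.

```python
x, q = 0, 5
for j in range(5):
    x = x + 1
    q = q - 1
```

Let's trace through this code step by step.

Initialize: x = 0
Initialize: q = 5
Entering loop: for j in range(5):
After iteration 1: j = 0, x = 1, q = 4
After iteration 2: j = 1, x = 2, q = 3
After iteration 3: j = 2, x = 3, q = 2
After iteration 4: j = 3, x = 4, q = 1
After iteration 5: j = 4, x = 5, q = 0
Loop ends.

Final answer: 5, 0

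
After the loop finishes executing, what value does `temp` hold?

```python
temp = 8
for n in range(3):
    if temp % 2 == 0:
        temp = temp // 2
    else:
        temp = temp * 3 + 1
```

Let's trace through this code step by step.

Initialize: temp = 8
Entering loop: for n in range(3):
After iteration 1: n = 0, temp = 4
After iteration 2: n = 1, temp = 2
After iteration 3: n = 2, temp = 1
Loop ends.

Final answer: 1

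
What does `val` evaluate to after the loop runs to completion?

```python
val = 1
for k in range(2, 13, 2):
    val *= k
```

Let's trace through this code step by step.

Initialize: val = 1
Entering loop: for k in range(2, 13, 2):
After iteration 1: k = 2, val = 2
After iteration 2: k = 4, val = 8
After iteration 3: k = 6, val = 48
After iteration 4: k = 8, val = 384
After iteration 5: k = 10, val = 3840
After iteration 6: k = 12, val = 46080
Loop ends.

Final answer: 46080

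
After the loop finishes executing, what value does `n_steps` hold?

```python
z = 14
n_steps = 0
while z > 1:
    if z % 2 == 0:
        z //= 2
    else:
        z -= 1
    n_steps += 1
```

Let's trace through this code step by step.

Initialize: z = 14
Initialize: n_steps = 0
Entering loop: while z > 1:
After iteration 1: z = 7, n_steps = 1
After iteration 2: z = 6, n_steps = 2
After iteration 3: z = 3, n_steps = 3
After iteration 4: z = 2, n_steps = 4
After iteration 5: z = 1, n_steps = 5
Loop ends.

Final answer: 5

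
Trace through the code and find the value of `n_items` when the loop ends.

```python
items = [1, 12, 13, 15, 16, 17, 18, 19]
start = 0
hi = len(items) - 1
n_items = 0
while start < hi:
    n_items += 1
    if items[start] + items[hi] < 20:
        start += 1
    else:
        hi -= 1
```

Let's trace through this code step by step.

Initialize: items = [1, 12, 13, 15, 16, 17, 18, 19]
Initialize: start = 0
Initialize: hi = 7
Initialize: n_items = 0
Entering loop: while start < hi:
After iteration 1: start = 0, hi = 6, n_items = 1
After iteration 2: start = 1, hi = 6, n_items = 2
After iteration 3: start = 1, hi = 5, n_items = 3
After iteration 4: start = 1, hi = 4, n_items = 4
After iteration 5: start = 1, hi = 3, n_items = 5
After iteration 6: start = 1, hi = 2, n_items = 6
After iteration 7: start = 1, hi = 1, n_items = 7
Loop ends.

Final answer: 7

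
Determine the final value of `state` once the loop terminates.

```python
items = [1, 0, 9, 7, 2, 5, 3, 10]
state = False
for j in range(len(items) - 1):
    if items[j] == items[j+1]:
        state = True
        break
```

Let's trace through this code step by step.

Initialize: items = [1, 0, 9, 7, 2, 5, 3, 10]
Initialize: state = False
Entering loop: for j in range(len(items) - 1):
After iteration 1: j = 0, state = False
After iteration 2: j = 1, state = False
After iteration 3: j = 2, state = False
After iteration 4: j = 3, state = False
After iteration 5: j = 4, state = False
After iteration 6: j = 5, state = False
After iteration 7: j = 6, state = False
Loop ends.

Final answer: False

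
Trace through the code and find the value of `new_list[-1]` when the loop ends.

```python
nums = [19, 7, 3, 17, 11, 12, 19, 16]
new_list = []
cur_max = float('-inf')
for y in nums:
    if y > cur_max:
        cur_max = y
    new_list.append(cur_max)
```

Let's trace through this code step by step.

Initialize: nums = [19, 7, 3, 17, 11, 12, 19, 16]
Initialize: new_list = []
Initialize: cur_max = -inf
Entering loop: for y in nums:
After iteration 1: y = 19, new_list = [19], cur_max = 19
After iteration 2: y = 7, new_list = [19, 19], cur_max = 19
After iteration 3: y = 3, new_list = [19, 19, 19], cur_max = 19
After iteration 4: y = 17, new_list = [19, 19, 19, 19], cur_max = 19
After iteration 5: y = 11, new_list = [19, 19, 19, 19, 19], cur_max = 19
After iteration 6: y = 12, new_list = [19, 19, 19, 19, 19, 19], cur_max = 19
After iteration 7: y = 19, new_list = [19, 19, 19, 19, 19, 19, 19], cur_max = 19
After iteration 8: y = 16, new_list = [19, 19, 19, 19, 19, 19, 19, 19], cur_max = 19
Loop ends.
new_list[-1] = 19

Final answer: 19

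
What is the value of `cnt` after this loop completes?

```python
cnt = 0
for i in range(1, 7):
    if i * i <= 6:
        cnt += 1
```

Let's trace through this code step by step.

Initialize: cnt = 0
Entering loop: for i in range(1, 7):
After iteration 1: i = 1, cnt = 1
After iteration 2: i = 2, cnt = 2
After iteration 3: i = 3, cnt = 2
After iteration 4: i = 4, cnt = 2
After iteration 5: i = 5, cnt = 2
After iteration 6: i = 6, cnt = 2
Loop ends.

Final answer: 2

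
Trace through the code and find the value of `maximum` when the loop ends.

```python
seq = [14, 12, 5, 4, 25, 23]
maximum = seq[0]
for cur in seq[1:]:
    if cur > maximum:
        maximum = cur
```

Let's trace through this code step by step.

Initialize: seq = [14, 12, 5, 4, 25, 23]
Initialize: maximum = 14
Entering loop: for cur in seq[1:]:
After iteration 1: cur = 12, maximum = 14
After iteration 2: cur = 5, maximum = 14
After iteration 3: cur = 4, maximum = 14
After iteration 4: cur = 25, maximum = 25
After iteration 5: cur = 23, maximum = 25
Loop ends.

Final answer: 25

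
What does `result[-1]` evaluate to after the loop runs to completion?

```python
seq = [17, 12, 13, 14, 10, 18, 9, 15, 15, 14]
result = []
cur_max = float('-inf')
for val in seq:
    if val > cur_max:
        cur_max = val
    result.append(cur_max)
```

Let's trace through this code step by step.

Initialize: seq = [17, 12, 13, 14, 10, 18, 9, 15, 15, 14]
Initialize: result = []
Initialize: cur_max = -inf
Entering loop: for val in seq:
After iteration 1: val = 17, result = [17], cur_max = 17
After iteration 2: val = 12, result = [17, 17], cur_max = 17
After iteration 3: val = 13, result = [17, 17, 17], cur_max = 17
After iteration 4: val = 14, result = [17, 17, 17, 17], cur_max = 17
After iteration 5: val = 10, result = [17, 17, 17, 17, 17], cur_max = 17
After iteration 6: val = 18, result = [17, 17, 17, 17, 17, 18], cur_max = 18
After iteration 7: val = 9, result = [17, 17, 17, 17, 17, 18, 18], cur_max = 18
After iteration 8: val = 15, result = [17, 17, 17, 17, 17, 18, 18, 18], cur_max = 18
After iteration 9: val = 15, result = [17, 17, 17, 17, 17, 18, 18, 18, 18], cur_max = 18
After iteration 10: val = 14, result = [17, 17, 17, 17, 17, 18, 18, 18, 18, 18], cur_max = 18
Loop ends.
result[-1] = 18

Final answer: 18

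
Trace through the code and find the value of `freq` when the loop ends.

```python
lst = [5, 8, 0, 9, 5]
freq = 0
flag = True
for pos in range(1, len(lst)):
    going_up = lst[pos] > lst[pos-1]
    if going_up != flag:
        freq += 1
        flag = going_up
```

Let's trace through this code step by step.

Initialize: lst = [5, 8, 0, 9, 5]
Initialize: freq = 0
Initialize: flag = True
Entering loop: for pos in range(1, len(lst)):
After iteration 1: pos = 1, freq = 0, flag = True, going_up = True
After iteration 2: pos = 2, freq = 1, flag = False, going_up = False
After iteration 3: pos = 3, freq = 2, flag = True, going_up = True
After iteration 4: pos = 4, freq = 3, flag = False, going_up = False
Loop ends.

Final answer: 3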